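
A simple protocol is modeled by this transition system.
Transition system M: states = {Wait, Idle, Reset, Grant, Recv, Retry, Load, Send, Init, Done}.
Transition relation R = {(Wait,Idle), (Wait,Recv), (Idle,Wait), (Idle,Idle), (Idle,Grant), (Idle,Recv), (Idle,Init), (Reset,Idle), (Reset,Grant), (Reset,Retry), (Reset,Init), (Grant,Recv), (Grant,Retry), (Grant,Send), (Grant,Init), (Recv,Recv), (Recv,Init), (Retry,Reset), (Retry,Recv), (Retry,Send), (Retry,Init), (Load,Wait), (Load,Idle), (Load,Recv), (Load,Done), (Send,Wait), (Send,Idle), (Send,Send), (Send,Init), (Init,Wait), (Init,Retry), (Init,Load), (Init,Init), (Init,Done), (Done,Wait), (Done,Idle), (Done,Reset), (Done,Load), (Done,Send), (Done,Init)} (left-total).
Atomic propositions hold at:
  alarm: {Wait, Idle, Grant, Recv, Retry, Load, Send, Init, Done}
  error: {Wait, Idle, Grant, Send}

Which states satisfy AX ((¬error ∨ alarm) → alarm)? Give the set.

Sat(¬error) = {Reset, Recv, Retry, Load, Init, Done}
Sat(¬error ∨ alarm) = {Wait, Idle, Reset, Grant, Recv, Retry, Load, Send, Init, Done}
Sat((¬error ∨ alarm) → alarm) = {Wait, Idle, Grant, Recv, Retry, Load, Send, Init, Done}
Sat(AX ((¬error ∨ alarm) → alarm)) = {s : every successor in {Wait, Idle, Grant, Recv, Retry, Load, Send, Init, Done}} = {Wait, Idle, Reset, Grant, Recv, Load, Send, Init}

{Wait, Idle, Reset, Grant, Recv, Load, Send, Init}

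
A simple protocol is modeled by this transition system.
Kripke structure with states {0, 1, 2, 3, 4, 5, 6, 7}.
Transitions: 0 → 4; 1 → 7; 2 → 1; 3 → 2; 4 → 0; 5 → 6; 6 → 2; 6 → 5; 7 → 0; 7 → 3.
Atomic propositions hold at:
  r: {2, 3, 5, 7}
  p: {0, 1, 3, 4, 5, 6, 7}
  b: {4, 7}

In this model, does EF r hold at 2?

Yes

EF r: least fixpoint, start Z0 = {2, 3, 5, 7}, add states with some successor in Z. Z1 = {1, 2, 3, 5, 6, 7}; fixed.
Sat(EF r) = {1, 2, 3, 5, 6, 7}
2 ∈ Sat(EF r) = {1, 2, 3, 5, 6, 7}, so the formula holds at 2.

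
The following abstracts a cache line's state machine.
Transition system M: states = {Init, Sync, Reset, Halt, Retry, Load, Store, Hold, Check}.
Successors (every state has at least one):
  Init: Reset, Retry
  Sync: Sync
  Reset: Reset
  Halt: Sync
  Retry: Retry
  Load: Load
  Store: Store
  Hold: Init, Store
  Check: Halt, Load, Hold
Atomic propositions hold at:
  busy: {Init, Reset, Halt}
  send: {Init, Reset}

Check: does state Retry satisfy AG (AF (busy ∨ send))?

Sat(busy ∨ send) = {Init, Reset, Halt}
AF (busy ∨ send): least fixpoint, start Z0 = {Init, Reset, Halt}, add states with every successor in Z. Already a fixed point.
Sat(AF (busy ∨ send)) = {Init, Reset, Halt}
AG (AF (busy ∨ send)): greatest fixpoint, start Z0 = {Init, Reset, Halt}, keep only states in Sat with every successor in Z. Z1 = {Reset}; fixed.
Sat(AG (AF (busy ∨ send))) = {Reset}
Retry ∉ Sat(AG (AF (busy ∨ send))) = {Reset}, so the formula does not hold at Retry.

No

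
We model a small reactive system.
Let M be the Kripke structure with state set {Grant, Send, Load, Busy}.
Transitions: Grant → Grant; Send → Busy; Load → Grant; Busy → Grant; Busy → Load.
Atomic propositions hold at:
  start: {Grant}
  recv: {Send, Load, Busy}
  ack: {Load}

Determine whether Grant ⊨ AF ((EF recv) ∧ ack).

No

EF recv: least fixpoint, start Z0 = {Send, Load, Busy}, add states with some successor in Z. Already a fixed point.
Sat(EF recv) = {Send, Load, Busy}
Sat((EF recv) ∧ ack) = {Load}
AF ((EF recv) ∧ ack): least fixpoint, start Z0 = {Load}, add states with every successor in Z. Already a fixed point.
Sat(AF ((EF recv) ∧ ack)) = {Load}
Grant ∉ Sat(AF ((EF recv) ∧ ack)) = {Load}, so the formula does not hold at Grant.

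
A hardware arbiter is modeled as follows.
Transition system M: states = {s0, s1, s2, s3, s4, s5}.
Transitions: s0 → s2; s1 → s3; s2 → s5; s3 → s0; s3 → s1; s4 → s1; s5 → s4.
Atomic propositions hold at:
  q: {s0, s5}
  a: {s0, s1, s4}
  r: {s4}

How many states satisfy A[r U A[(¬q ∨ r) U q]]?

Sat(¬q) = {s1, s2, s3, s4}
Sat(¬q ∨ r) = {s1, s2, s3, s4}
A[(¬q ∨ r) U q]: least fixpoint, start Z0 = Sat(q) = {s0, s5}, add states in Sat(¬q ∨ r) with every successor in Z. Z1 = {s0, s2, s5}; fixed.
Sat(A[(¬q ∨ r) U q]) = {s0, s2, s5}
A[r U A[(¬q ∨ r) U q]]: least fixpoint, start Z0 = Sat(A[(¬q ∨ r) U q]) = {s0, s2, s5}, add states in Sat(r) with every successor in Z. Already a fixed point.
Sat(A[r U A[(¬q ∨ r) U q]]) = {s0, s2, s5}
|Sat(A[r U A[(¬q ∨ r) U q]])| = |{s0, s2, s5}| = 3.

3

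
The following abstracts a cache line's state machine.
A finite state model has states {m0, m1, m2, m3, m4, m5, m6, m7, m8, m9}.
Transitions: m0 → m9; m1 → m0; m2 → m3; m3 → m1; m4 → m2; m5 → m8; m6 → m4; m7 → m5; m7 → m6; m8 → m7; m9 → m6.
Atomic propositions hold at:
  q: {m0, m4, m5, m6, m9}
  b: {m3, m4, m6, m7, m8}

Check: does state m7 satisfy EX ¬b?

Sat(¬b) = {m0, m1, m2, m5, m9}
Sat(EX ¬b) = {s : some successor in {m0, m1, m2, m5, m9}} = {m0, m1, m3, m4, m7}
m7 ∈ Sat(EX ¬b) = {m0, m1, m3, m4, m7}, so the formula holds at m7.

Yes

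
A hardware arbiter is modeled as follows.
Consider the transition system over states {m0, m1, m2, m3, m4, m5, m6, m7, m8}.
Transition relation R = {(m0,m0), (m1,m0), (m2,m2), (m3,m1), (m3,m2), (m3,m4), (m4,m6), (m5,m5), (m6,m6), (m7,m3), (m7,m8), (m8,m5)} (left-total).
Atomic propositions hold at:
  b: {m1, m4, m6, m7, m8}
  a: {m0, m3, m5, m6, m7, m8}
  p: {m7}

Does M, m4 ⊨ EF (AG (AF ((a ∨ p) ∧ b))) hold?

Yes

Sat(a ∨ p) = {m0, m3, m5, m6, m7, m8}
Sat((a ∨ p) ∧ b) = {m6, m7, m8}
AF ((a ∨ p) ∧ b): least fixpoint, start Z0 = {m6, m7, m8}, add states with every successor in Z. Z1 = {m4, m6, m7, m8}; fixed.
Sat(AF ((a ∨ p) ∧ b)) = {m4, m6, m7, m8}
AG (AF ((a ∨ p) ∧ b)): greatest fixpoint, start Z0 = {m4, m6, m7, m8}, keep only states in Sat with every successor in Z. Z1 = {m4, m6}; fixed.
Sat(AG (AF ((a ∨ p) ∧ b))) = {m4, m6}
EF (AG (AF ((a ∨ p) ∧ b))): least fixpoint, start Z0 = {m4, m6}, add states with some successor in Z. Z1 = {m3, m4, m6}; Z2 = {m3, m4, m6, m7}; fixed.
Sat(EF (AG (AF ((a ∨ p) ∧ b)))) = {m3, m4, m6, m7}
m4 ∈ Sat(EF (AG (AF ((a ∨ p) ∧ b)))) = {m3, m4, m6, m7}, so the formula holds at m4.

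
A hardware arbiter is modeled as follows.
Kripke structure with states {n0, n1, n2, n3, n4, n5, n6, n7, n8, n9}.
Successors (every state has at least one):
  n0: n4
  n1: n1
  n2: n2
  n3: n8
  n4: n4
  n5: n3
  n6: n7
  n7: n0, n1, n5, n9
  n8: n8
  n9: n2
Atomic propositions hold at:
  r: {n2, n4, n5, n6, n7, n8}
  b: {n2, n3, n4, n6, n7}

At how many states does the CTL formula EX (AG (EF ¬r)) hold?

2

Sat(¬r) = {n0, n1, n3, n9}
EF ¬r: least fixpoint, start Z0 = {n0, n1, n3, n9}, add states with some successor in Z. Z1 = {n0, n1, n3, n5, n7, n9}; Z2 = {n0, n1, n3, n5, n6, n7, n9}; fixed.
Sat(EF ¬r) = {n0, n1, n3, n5, n6, n7, n9}
AG (EF ¬r): greatest fixpoint, start Z0 = {n0, n1, n3, n5, n6, n7, n9}, keep only states in Sat with every successor in Z. Z1 = {n1, n5, n6, n7}; Z2 = {n1, n6}; Z3 = {n1}; fixed.
Sat(AG (EF ¬r)) = {n1}
Sat(EX (AG (EF ¬r))) = {s : some successor in {n1}} = {n1, n7}
|Sat(EX (AG (EF ¬r)))| = |{n1, n7}| = 2.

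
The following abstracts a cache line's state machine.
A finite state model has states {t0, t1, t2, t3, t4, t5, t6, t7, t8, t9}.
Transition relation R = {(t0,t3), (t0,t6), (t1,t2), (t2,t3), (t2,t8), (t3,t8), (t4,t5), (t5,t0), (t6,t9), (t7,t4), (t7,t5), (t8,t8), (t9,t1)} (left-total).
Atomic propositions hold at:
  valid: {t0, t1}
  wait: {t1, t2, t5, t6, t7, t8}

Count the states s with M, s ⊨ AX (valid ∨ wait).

Sat(valid ∨ wait) = {t0, t1, t2, t5, t6, t7, t8}
Sat(AX (valid ∨ wait)) = {s : every successor in {t0, t1, t2, t5, t6, t7, t8}} = {t1, t3, t4, t5, t8, t9}
|Sat(AX (valid ∨ wait))| = |{t1, t3, t4, t5, t8, t9}| = 6.

6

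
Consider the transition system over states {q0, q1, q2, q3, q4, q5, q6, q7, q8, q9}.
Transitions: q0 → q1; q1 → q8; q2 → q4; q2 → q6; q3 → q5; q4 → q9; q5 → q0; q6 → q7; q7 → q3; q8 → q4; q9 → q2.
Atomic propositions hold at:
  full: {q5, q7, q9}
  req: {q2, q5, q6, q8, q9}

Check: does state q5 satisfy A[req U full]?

A[req U full]: least fixpoint, start Z0 = Sat(full) = {q5, q7, q9}, add states in Sat(req) with every successor in Z. Z1 = {q5, q6, q7, q9}; fixed.
Sat(A[req U full]) = {q5, q6, q7, q9}
q5 ∈ Sat(A[req U full]) = {q5, q6, q7, q9}, so the formula holds at q5.

Yes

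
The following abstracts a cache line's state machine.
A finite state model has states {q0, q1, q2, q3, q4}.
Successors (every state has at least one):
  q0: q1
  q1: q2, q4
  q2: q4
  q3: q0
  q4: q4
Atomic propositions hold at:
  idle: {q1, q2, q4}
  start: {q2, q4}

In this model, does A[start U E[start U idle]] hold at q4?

Yes

E[start U idle]: least fixpoint, start Z0 = Sat(idle) = {q1, q2, q4}, add states in Sat(start) with some successor in Z. Already a fixed point.
Sat(E[start U idle]) = {q1, q2, q4}
A[start U E[start U idle]]: least fixpoint, start Z0 = Sat(E[start U idle]) = {q1, q2, q4}, add states in Sat(start) with every successor in Z. Already a fixed point.
Sat(A[start U E[start U idle]]) = {q1, q2, q4}
q4 ∈ Sat(A[start U E[start U idle]]) = {q1, q2, q4}, so the formula holds at q4.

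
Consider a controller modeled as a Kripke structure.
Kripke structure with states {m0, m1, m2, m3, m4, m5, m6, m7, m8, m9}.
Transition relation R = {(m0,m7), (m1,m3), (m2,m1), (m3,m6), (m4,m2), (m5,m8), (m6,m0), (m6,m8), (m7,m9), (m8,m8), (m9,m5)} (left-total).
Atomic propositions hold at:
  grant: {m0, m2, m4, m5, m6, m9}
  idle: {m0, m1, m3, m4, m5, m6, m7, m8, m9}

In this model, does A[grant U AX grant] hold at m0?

Sat(AX grant) = {s : every successor in {m0, m2, m4, m5, m6, m9}} = {m3, m4, m7, m9}
A[grant U AX grant]: least fixpoint, start Z0 = Sat(AX grant) = {m3, m4, m7, m9}, add states in Sat(grant) with every successor in Z. Z1 = {m0, m3, m4, m7, m9}; fixed.
Sat(A[grant U AX grant]) = {m0, m3, m4, m7, m9}
m0 ∈ Sat(A[grant U AX grant]) = {m0, m3, m4, m7, m9}, so the formula holds at m0.

Yes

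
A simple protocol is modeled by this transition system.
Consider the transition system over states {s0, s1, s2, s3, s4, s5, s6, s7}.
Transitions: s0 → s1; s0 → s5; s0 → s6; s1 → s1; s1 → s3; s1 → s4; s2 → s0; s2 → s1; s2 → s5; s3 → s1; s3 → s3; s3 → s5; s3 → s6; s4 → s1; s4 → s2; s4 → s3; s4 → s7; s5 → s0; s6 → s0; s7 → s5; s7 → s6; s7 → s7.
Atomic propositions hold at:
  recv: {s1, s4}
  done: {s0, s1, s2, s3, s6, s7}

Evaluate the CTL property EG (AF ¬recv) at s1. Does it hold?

No

Sat(¬recv) = {s0, s2, s3, s5, s6, s7}
AF ¬recv: least fixpoint, start Z0 = {s0, s2, s3, s5, s6, s7}, add states with every successor in Z. Already a fixed point.
Sat(AF ¬recv) = {s0, s2, s3, s5, s6, s7}
EG (AF ¬recv): greatest fixpoint, start Z0 = {s0, s2, s3, s5, s6, s7}, keep only states in Sat with some successor in Z. Already a fixed point.
Sat(EG (AF ¬recv)) = {s0, s2, s3, s5, s6, s7}
s1 ∉ Sat(EG (AF ¬recv)) = {s0, s2, s3, s5, s6, s7}, so the formula does not hold at s1.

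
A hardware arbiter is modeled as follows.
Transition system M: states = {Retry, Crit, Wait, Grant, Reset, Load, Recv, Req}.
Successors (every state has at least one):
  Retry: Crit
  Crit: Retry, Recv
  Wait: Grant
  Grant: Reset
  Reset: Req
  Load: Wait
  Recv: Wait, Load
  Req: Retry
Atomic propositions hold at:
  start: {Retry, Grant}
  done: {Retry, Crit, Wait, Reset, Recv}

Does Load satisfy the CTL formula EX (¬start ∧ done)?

Sat(¬start) = {Crit, Wait, Reset, Load, Recv, Req}
Sat(¬start ∧ done) = {Crit, Wait, Reset, Recv}
Sat(EX (¬start ∧ done)) = {s : some successor in {Crit, Wait, Reset, Recv}} = {Retry, Crit, Grant, Load, Recv}
Load ∈ Sat(EX (¬start ∧ done)) = {Retry, Crit, Grant, Load, Recv}, so the formula holds at Load.

Yes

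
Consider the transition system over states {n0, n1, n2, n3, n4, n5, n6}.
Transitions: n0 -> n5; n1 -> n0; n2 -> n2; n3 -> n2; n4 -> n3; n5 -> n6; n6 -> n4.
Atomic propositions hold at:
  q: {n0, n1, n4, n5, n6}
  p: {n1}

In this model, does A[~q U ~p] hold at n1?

Sat(~q) = {n2, n3}
Sat(~p) = {n0, n2, n3, n4, n5, n6}
A[~q U ~p]: least fixpoint, start Z0 = Sat(~p) = {n0, n2, n3, n4, n5, n6}, add states in Sat(~q) with every successor in Z. Already a fixed point.
Sat(A[~q U ~p]) = {n0, n2, n3, n4, n5, n6}
n1 ∉ Sat(A[~q U ~p]) = {n0, n2, n3, n4, n5, n6}, so the formula does not hold at n1.

No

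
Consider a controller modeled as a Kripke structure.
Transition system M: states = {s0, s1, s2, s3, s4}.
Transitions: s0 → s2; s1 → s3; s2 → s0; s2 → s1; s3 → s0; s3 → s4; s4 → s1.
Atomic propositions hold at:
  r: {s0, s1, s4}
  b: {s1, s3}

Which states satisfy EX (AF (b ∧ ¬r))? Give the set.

{s1, s2, s3, s4}

Sat(¬r) = {s2, s3}
Sat(b ∧ ¬r) = {s3}
AF (b ∧ ¬r): least fixpoint, start Z0 = {s3}, add states with every successor in Z. Z1 = {s1, s3}; Z2 = {s1, s3, s4}; fixed.
Sat(AF (b ∧ ¬r)) = {s1, s3, s4}
Sat(EX (AF (b ∧ ¬r))) = {s : some successor in {s1, s3, s4}} = {s1, s2, s3, s4}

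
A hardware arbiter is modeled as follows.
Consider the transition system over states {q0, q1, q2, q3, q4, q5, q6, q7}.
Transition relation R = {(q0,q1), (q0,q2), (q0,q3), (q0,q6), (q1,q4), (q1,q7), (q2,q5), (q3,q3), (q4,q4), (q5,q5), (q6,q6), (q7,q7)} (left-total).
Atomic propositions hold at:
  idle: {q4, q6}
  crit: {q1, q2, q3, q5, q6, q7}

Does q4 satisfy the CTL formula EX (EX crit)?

No

Sat(EX crit) = {s : some successor in {q1, q2, q3, q5, q6, q7}} = {q0, q1, q2, q3, q5, q6, q7}
Sat(EX (EX crit)) = {s : some successor in {q0, q1, q2, q3, q5, q6, q7}} = {q0, q1, q2, q3, q5, q6, q7}
q4 ∉ Sat(EX (EX crit)) = {q0, q1, q2, q3, q5, q6, q7}, so the formula does not hold at q4.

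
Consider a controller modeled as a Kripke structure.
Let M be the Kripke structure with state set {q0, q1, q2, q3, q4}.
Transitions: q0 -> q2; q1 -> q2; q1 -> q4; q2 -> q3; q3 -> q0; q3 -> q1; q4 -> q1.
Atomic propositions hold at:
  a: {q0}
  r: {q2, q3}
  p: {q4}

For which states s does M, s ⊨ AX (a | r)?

{q0, q2}

Sat(a | r) = {q0, q2, q3}
Sat(AX (a | r)) = {s : every successor in {q0, q2, q3}} = {q0, q2}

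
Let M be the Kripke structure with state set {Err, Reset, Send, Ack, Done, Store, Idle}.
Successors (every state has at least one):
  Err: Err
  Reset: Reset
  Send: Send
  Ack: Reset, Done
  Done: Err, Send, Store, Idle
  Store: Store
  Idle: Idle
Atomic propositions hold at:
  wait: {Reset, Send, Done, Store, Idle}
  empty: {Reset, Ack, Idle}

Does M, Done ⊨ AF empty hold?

No

AF empty: least fixpoint, start Z0 = {Reset, Ack, Idle}, add states with every successor in Z. Already a fixed point.
Sat(AF empty) = {Reset, Ack, Idle}
Done ∉ Sat(AF empty) = {Reset, Ack, Idle}, so the formula does not hold at Done.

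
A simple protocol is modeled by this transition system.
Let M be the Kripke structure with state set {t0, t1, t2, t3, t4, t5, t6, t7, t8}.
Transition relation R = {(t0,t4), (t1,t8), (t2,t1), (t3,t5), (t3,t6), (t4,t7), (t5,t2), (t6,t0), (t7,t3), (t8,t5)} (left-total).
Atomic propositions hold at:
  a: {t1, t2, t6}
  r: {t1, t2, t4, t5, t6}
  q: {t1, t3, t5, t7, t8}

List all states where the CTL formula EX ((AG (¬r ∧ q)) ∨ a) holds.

Sat(¬r) = {t0, t3, t7, t8}
Sat(¬r ∧ q) = {t3, t7, t8}
AG (¬r ∧ q): greatest fixpoint, start Z0 = {t3, t7, t8}, keep only states in Sat with every successor in Z. Z1 = {t7}; Z2 = ∅; fixed.
Sat(AG (¬r ∧ q)) = ∅
Sat((AG (¬r ∧ q)) ∨ a) = {t1, t2, t6}
Sat(EX ((AG (¬r ∧ q)) ∨ a)) = {s : some successor in {t1, t2, t6}} = {t2, t3, t5}

{t2, t3, t5}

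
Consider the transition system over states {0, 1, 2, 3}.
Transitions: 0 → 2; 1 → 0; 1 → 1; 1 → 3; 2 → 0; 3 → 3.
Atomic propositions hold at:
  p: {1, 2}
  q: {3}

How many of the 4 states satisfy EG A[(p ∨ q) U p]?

Sat(p ∨ q) = {1, 2, 3}
A[(p ∨ q) U p]: least fixpoint, start Z0 = Sat(p) = {1, 2}, add states in Sat(p ∨ q) with every successor in Z. Already a fixed point.
Sat(A[(p ∨ q) U p]) = {1, 2}
EG A[(p ∨ q) U p]: greatest fixpoint, start Z0 = {1, 2}, keep only states in Sat with some successor in Z. Z1 = {1}; fixed.
Sat(EG A[(p ∨ q) U p]) = {1}
|Sat(EG A[(p ∨ q) U p])| = |{1}| = 1.

1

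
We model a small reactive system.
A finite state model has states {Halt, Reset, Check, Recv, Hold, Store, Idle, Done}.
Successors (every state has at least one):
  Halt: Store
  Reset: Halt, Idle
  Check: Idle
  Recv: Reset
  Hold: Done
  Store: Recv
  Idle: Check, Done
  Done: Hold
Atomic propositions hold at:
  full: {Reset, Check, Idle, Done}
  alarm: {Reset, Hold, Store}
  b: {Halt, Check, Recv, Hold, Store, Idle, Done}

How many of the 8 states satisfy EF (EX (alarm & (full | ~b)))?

Sat(~b) = {Reset}
Sat(full | ~b) = {Reset, Check, Idle, Done}
Sat(alarm & (full | ~b)) = {Reset}
Sat(EX (alarm & (full | ~b))) = {s : some successor in {Reset}} = {Recv}
EF (EX (alarm & (full | ~b))): least fixpoint, start Z0 = {Recv}, add states with some successor in Z. Z1 = {Recv, Store}; Z2 = {Halt, Recv, Store}; Z3 = {Halt, Reset, Recv, Store}; fixed.
Sat(EF (EX (alarm & (full | ~b)))) = {Halt, Reset, Recv, Store}
|Sat(EF (EX (alarm & (full | ~b))))| = |{Halt, Reset, Recv, Store}| = 4.

4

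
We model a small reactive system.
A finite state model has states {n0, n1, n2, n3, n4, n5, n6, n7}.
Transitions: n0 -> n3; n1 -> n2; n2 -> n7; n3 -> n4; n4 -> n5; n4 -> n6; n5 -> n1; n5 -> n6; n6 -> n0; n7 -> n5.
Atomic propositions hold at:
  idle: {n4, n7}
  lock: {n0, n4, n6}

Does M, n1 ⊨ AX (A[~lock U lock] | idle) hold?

Sat(~lock) = {n1, n2, n3, n5, n7}
A[~lock U lock]: least fixpoint, start Z0 = Sat(lock) = {n0, n4, n6}, add states in Sat(~lock) with every successor in Z. Z1 = {n0, n3, n4, n6}; fixed.
Sat(A[~lock U lock]) = {n0, n3, n4, n6}
Sat(A[~lock U lock] | idle) = {n0, n3, n4, n6, n7}
Sat(AX (A[~lock U lock] | idle)) = {s : every successor in {n0, n3, n4, n6, n7}} = {n0, n2, n3, n6}
n1 ∉ Sat(AX (A[~lock U lock] | idle)) = {n0, n2, n3, n6}, so the formula does not hold at n1.

No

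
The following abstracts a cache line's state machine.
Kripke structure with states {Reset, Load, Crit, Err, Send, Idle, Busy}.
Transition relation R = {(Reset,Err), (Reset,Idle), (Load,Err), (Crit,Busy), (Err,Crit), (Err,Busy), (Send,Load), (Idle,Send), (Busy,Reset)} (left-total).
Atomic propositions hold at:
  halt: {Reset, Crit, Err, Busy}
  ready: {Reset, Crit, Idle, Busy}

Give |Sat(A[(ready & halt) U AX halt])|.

4

Sat(ready & halt) = {Reset, Crit, Busy}
Sat(AX halt) = {s : every successor in {Reset, Crit, Err, Busy}} = {Load, Crit, Err, Busy}
A[(ready & halt) U AX halt]: least fixpoint, start Z0 = Sat(AX halt) = {Load, Crit, Err, Busy}, add states in Sat(ready & halt) with every successor in Z. Already a fixed point.
Sat(A[(ready & halt) U AX halt]) = {Load, Crit, Err, Busy}
|Sat(A[(ready & halt) U AX halt])| = |{Load, Crit, Err, Busy}| = 4.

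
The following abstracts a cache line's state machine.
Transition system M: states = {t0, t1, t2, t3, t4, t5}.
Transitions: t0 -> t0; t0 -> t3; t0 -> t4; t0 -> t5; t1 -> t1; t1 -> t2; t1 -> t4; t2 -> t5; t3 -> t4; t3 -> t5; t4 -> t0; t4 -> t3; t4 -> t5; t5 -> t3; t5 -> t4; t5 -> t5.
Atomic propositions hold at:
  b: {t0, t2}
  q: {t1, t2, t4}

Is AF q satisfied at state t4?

AF q: least fixpoint, start Z0 = {t1, t2, t4}, add states with every successor in Z. Already a fixed point.
Sat(AF q) = {t1, t2, t4}
t4 ∈ Sat(AF q) = {t1, t2, t4}, so the formula holds at t4.

Yes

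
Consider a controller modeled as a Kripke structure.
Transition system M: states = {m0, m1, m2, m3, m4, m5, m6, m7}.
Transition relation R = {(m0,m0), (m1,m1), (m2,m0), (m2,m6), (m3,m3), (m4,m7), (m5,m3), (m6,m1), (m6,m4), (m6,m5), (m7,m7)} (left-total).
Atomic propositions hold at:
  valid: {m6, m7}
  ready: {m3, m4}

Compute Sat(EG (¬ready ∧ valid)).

Sat(¬ready) = {m0, m1, m2, m5, m6, m7}
Sat(¬ready ∧ valid) = {m6, m7}
EG (¬ready ∧ valid): greatest fixpoint, start Z0 = {m6, m7}, keep only states in Sat with some successor in Z. Z1 = {m7}; fixed.
Sat(EG (¬ready ∧ valid)) = {m7}

{m7}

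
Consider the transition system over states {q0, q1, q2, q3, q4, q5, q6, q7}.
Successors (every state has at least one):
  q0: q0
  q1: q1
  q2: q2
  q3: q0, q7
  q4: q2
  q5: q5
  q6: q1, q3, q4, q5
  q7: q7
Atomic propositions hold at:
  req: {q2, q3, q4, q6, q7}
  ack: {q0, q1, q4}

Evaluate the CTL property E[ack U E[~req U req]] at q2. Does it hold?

Yes

Sat(~req) = {q0, q1, q5}
E[~req U req]: least fixpoint, start Z0 = Sat(req) = {q2, q3, q4, q6, q7}, add states in Sat(~req) with some successor in Z. Already a fixed point.
Sat(E[~req U req]) = {q2, q3, q4, q6, q7}
E[ack U E[~req U req]]: least fixpoint, start Z0 = Sat(E[~req U req]) = {q2, q3, q4, q6, q7}, add states in Sat(ack) with some successor in Z. Already a fixed point.
Sat(E[ack U E[~req U req]]) = {q2, q3, q4, q6, q7}
q2 ∈ Sat(E[ack U E[~req U req]]) = {q2, q3, q4, q6, q7}, so the formula holds at q2.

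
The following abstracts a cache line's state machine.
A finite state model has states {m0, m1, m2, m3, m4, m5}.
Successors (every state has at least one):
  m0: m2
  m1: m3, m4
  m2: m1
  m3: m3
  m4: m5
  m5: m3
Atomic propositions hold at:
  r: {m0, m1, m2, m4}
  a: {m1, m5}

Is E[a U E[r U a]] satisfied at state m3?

No

E[r U a]: least fixpoint, start Z0 = Sat(a) = {m1, m5}, add states in Sat(r) with some successor in Z. Z1 = {m1, m2, m4, m5}; Z2 = {m0, m1, m2, m4, m5}; fixed.
Sat(E[r U a]) = {m0, m1, m2, m4, m5}
E[a U E[r U a]]: least fixpoint, start Z0 = Sat(E[r U a]) = {m0, m1, m2, m4, m5}, add states in Sat(a) with some successor in Z. Already a fixed point.
Sat(E[a U E[r U a]]) = {m0, m1, m2, m4, m5}
m3 ∉ Sat(E[a U E[r U a]]) = {m0, m1, m2, m4, m5}, so the formula does not hold at m3.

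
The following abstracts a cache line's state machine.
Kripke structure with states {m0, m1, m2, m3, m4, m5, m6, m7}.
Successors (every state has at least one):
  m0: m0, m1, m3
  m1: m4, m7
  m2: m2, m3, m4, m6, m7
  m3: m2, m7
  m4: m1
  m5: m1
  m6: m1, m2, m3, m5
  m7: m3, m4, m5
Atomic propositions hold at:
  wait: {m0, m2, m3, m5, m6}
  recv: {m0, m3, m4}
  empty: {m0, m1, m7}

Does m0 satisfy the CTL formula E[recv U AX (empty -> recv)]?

Sat(empty -> recv) = {m0, m2, m3, m4, m5, m6}
Sat(AX (empty -> recv)) = {s : every successor in {m0, m2, m3, m4, m5, m6}} = {m7}
E[recv U AX (empty -> recv)]: least fixpoint, start Z0 = Sat(AX (empty -> recv)) = {m7}, add states in Sat(recv) with some successor in Z. Z1 = {m3, m7}; Z2 = {m0, m3, m7}; fixed.
Sat(E[recv U AX (empty -> recv)]) = {m0, m3, m7}
m0 ∈ Sat(E[recv U AX (empty -> recv)]) = {m0, m3, m7}, so the formula holds at m0.

Yes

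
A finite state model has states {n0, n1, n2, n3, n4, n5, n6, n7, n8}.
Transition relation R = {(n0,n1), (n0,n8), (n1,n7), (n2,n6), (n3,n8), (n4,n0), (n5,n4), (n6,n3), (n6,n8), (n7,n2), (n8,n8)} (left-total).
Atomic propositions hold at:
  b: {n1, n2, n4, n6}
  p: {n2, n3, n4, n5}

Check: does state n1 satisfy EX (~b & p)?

Sat(~b) = {n0, n3, n5, n7, n8}
Sat(~b & p) = {n3, n5}
Sat(EX (~b & p)) = {s : some successor in {n3, n5}} = {n6}
n1 ∉ Sat(EX (~b & p)) = {n6}, so the formula does not hold at n1.

No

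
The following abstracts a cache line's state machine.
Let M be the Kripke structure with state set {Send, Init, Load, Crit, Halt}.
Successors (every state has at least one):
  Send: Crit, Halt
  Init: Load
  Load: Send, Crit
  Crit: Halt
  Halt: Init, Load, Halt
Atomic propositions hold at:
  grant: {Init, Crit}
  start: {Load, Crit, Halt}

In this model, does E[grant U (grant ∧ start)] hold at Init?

No

Sat(grant ∧ start) = {Crit}
E[grant U (grant ∧ start)]: least fixpoint, start Z0 = Sat((grant ∧ start)) = {Crit}, add states in Sat(grant) with some successor in Z. Already a fixed point.
Sat(E[grant U (grant ∧ start)]) = {Crit}
Init ∉ Sat(E[grant U (grant ∧ start)]) = {Crit}, so the formula does not hold at Init.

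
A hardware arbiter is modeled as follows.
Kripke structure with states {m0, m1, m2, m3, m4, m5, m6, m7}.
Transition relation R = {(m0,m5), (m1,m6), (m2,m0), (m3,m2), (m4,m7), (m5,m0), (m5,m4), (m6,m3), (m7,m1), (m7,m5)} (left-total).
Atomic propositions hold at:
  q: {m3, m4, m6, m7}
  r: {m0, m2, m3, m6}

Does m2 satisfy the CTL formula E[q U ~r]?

No

Sat(~r) = {m1, m4, m5, m7}
E[q U ~r]: least fixpoint, start Z0 = Sat(~r) = {m1, m4, m5, m7}, add states in Sat(q) with some successor in Z. Already a fixed point.
Sat(E[q U ~r]) = {m1, m4, m5, m7}
m2 ∉ Sat(E[q U ~r]) = {m1, m4, m5, m7}, so the formula does not hold at m2.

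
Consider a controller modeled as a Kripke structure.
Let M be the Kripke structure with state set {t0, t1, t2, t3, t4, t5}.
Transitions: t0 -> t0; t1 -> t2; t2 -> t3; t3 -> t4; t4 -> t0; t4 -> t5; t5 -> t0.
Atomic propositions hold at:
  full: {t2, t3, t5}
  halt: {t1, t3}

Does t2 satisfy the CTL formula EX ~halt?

Sat(~halt) = {t0, t2, t4, t5}
Sat(EX ~halt) = {s : some successor in {t0, t2, t4, t5}} = {t0, t1, t3, t4, t5}
t2 ∉ Sat(EX ~halt) = {t0, t1, t3, t4, t5}, so the formula does not hold at t2.

No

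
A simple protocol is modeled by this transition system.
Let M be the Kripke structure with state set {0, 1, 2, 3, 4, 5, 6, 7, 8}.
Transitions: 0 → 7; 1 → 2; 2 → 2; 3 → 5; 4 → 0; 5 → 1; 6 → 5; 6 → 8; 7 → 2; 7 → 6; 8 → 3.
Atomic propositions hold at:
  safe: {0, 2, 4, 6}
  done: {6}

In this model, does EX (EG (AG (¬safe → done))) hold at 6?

Sat(¬safe) = {1, 3, 5, 7, 8}
Sat(¬safe → done) = {0, 2, 4, 6}
AG (¬safe → done): greatest fixpoint, start Z0 = {0, 2, 4, 6}, keep only states in Sat with every successor in Z. Z1 = {2, 4}; Z2 = {2}; fixed.
Sat(AG (¬safe → done)) = {2}
EG (AG (¬safe → done)): greatest fixpoint, start Z0 = {2}, keep only states in Sat with some successor in Z. Already a fixed point.
Sat(EG (AG (¬safe → done))) = {2}
Sat(EX (EG (AG (¬safe → done)))) = {s : some successor in {2}} = {1, 2, 7}
6 ∉ Sat(EX (EG (AG (¬safe → done)))) = {1, 2, 7}, so the formula does not hold at 6.

No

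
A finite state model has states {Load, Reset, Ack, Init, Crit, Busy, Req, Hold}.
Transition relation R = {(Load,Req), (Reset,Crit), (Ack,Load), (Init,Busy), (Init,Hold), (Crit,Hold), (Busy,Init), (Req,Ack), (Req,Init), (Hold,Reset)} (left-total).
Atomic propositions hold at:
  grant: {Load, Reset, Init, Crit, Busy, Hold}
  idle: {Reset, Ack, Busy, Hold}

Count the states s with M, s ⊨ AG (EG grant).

5

EG grant: greatest fixpoint, start Z0 = {Load, Reset, Init, Crit, Busy, Hold}, keep only states in Sat with some successor in Z. Z1 = {Reset, Init, Crit, Busy, Hold}; fixed.
Sat(EG grant) = {Reset, Init, Crit, Busy, Hold}
AG (EG grant): greatest fixpoint, start Z0 = {Reset, Init, Crit, Busy, Hold}, keep only states in Sat with every successor in Z. Already a fixed point.
Sat(AG (EG grant)) = {Reset, Init, Crit, Busy, Hold}
|Sat(AG (EG grant))| = |{Reset, Init, Crit, Busy, Hold}| = 5.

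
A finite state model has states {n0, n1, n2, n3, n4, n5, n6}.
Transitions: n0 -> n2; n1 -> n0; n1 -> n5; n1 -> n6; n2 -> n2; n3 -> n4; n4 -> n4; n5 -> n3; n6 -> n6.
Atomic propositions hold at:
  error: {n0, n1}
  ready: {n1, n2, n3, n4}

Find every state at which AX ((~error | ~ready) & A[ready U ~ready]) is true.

{n1, n6}

Sat(~error) = {n2, n3, n4, n5, n6}
Sat(~ready) = {n0, n5, n6}
Sat(~error | ~ready) = {n0, n2, n3, n4, n5, n6}
A[ready U ~ready]: least fixpoint, start Z0 = Sat(~ready) = {n0, n5, n6}, add states in Sat(ready) with every successor in Z. Z1 = {n0, n1, n5, n6}; fixed.
Sat(A[ready U ~ready]) = {n0, n1, n5, n6}
Sat((~error | ~ready) & A[ready U ~ready]) = {n0, n5, n6}
Sat(AX ((~error | ~ready) & A[ready U ~ready])) = {s : every successor in {n0, n5, n6}} = {n1, n6}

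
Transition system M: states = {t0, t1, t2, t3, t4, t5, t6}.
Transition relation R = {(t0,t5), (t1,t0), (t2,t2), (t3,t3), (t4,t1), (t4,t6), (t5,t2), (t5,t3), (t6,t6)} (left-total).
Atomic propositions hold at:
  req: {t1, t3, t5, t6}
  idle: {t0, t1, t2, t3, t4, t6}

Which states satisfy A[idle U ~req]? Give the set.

Sat(~req) = {t0, t2, t4}
A[idle U ~req]: least fixpoint, start Z0 = Sat(~req) = {t0, t2, t4}, add states in Sat(idle) with every successor in Z. Z1 = {t0, t1, t2, t4}; fixed.
Sat(A[idle U ~req]) = {t0, t1, t2, t4}

{t0, t1, t2, t4}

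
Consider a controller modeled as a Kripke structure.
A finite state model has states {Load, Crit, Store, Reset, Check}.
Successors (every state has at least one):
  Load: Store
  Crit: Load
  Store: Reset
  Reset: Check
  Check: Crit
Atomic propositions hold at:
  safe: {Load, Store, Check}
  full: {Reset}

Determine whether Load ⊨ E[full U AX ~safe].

Sat(~safe) = {Crit, Reset}
Sat(AX ~safe) = {s : every successor in {Crit, Reset}} = {Store, Check}
E[full U AX ~safe]: least fixpoint, start Z0 = Sat(AX ~safe) = {Store, Check}, add states in Sat(full) with some successor in Z. Z1 = {Store, Reset, Check}; fixed.
Sat(E[full U AX ~safe]) = {Store, Reset, Check}
Load ∉ Sat(E[full U AX ~safe]) = {Store, Reset, Check}, so the formula does not hold at Load.

No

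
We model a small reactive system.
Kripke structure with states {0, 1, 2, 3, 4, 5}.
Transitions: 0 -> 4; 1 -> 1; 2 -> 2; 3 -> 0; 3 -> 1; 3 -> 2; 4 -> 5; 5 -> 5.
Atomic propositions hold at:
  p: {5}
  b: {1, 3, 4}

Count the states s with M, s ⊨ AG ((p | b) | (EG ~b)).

Sat(p | b) = {1, 3, 4, 5}
Sat(~b) = {0, 2, 5}
EG ~b: greatest fixpoint, start Z0 = {0, 2, 5}, keep only states in Sat with some successor in Z. Z1 = {2, 5}; fixed.
Sat(EG ~b) = {2, 5}
Sat((p | b) | (EG ~b)) = {1, 2, 3, 4, 5}
AG ((p | b) | (EG ~b)): greatest fixpoint, start Z0 = {1, 2, 3, 4, 5}, keep only states in Sat with every successor in Z. Z1 = {1, 2, 4, 5}; fixed.
Sat(AG ((p | b) | (EG ~b))) = {1, 2, 4, 5}
|Sat(AG ((p | b) | (EG ~b)))| = |{1, 2, 4, 5}| = 4.

4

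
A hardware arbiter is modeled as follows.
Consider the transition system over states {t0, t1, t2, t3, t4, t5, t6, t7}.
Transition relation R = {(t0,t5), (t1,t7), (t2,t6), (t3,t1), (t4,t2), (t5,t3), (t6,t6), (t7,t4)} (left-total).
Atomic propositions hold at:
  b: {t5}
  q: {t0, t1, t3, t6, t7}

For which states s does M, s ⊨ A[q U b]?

{t0, t5}

A[q U b]: least fixpoint, start Z0 = Sat(b) = {t5}, add states in Sat(q) with every successor in Z. Z1 = {t0, t5}; fixed.
Sat(A[q U b]) = {t0, t5}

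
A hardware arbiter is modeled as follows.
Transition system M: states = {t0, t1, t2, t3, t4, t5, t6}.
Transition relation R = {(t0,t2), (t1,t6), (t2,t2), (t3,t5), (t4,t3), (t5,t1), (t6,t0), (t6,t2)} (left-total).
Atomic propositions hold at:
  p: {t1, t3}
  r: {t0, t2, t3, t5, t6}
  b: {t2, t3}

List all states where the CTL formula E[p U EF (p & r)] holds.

{t3, t4}

Sat(p & r) = {t3}
EF (p & r): least fixpoint, start Z0 = {t3}, add states with some successor in Z. Z1 = {t3, t4}; fixed.
Sat(EF (p & r)) = {t3, t4}
E[p U EF (p & r)]: least fixpoint, start Z0 = Sat(EF (p & r)) = {t3, t4}, add states in Sat(p) with some successor in Z. Already a fixed point.
Sat(E[p U EF (p & r)]) = {t3, t4}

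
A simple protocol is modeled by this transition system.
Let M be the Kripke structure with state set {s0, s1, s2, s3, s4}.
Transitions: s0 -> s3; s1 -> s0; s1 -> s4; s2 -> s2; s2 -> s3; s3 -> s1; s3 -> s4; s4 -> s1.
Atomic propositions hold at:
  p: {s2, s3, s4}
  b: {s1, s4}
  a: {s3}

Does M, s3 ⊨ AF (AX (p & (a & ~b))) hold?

Sat(~b) = {s0, s2, s3}
Sat(a & ~b) = {s3}
Sat(p & (a & ~b)) = {s3}
Sat(AX (p & (a & ~b))) = {s : every successor in {s3}} = {s0}
AF (AX (p & (a & ~b))): least fixpoint, start Z0 = {s0}, add states with every successor in Z. Already a fixed point.
Sat(AF (AX (p & (a & ~b)))) = {s0}
s3 ∉ Sat(AF (AX (p & (a & ~b)))) = {s0}, so the formula does not hold at s3.

No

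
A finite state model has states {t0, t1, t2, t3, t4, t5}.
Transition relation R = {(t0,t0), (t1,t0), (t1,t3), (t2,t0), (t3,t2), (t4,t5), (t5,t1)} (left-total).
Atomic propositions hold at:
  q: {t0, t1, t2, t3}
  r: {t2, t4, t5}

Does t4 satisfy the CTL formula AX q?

No

Sat(AX q) = {s : every successor in {t0, t1, t2, t3}} = {t0, t1, t2, t3, t5}
t4 ∉ Sat(AX q) = {t0, t1, t2, t3, t5}, so the formula does not hold at t4.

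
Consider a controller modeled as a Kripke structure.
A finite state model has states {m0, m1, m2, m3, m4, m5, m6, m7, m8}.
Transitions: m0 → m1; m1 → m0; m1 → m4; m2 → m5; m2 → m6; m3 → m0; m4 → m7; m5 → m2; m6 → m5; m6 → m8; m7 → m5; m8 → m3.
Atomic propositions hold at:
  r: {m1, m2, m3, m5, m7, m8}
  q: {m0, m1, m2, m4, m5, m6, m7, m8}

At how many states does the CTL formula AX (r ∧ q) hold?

5

Sat(r ∧ q) = {m1, m2, m5, m7, m8}
Sat(AX (r ∧ q)) = {s : every successor in {m1, m2, m5, m7, m8}} = {m0, m4, m5, m6, m7}
|Sat(AX (r ∧ q))| = |{m0, m4, m5, m6, m7}| = 5.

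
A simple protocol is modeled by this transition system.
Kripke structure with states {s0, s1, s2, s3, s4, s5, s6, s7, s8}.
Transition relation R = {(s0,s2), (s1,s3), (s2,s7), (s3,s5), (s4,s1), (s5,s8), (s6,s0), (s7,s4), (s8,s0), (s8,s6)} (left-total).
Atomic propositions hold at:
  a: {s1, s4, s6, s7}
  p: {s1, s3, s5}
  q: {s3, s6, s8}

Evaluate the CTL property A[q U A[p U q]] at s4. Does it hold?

No

A[p U q]: least fixpoint, start Z0 = Sat(q) = {s3, s6, s8}, add states in Sat(p) with every successor in Z. Z1 = {s1, s3, s5, s6, s8}; fixed.
Sat(A[p U q]) = {s1, s3, s5, s6, s8}
A[q U A[p U q]]: least fixpoint, start Z0 = Sat(A[p U q]) = {s1, s3, s5, s6, s8}, add states in Sat(q) with every successor in Z. Already a fixed point.
Sat(A[q U A[p U q]]) = {s1, s3, s5, s6, s8}
s4 ∉ Sat(A[q U A[p U q]]) = {s1, s3, s5, s6, s8}, so the formula does not hold at s4.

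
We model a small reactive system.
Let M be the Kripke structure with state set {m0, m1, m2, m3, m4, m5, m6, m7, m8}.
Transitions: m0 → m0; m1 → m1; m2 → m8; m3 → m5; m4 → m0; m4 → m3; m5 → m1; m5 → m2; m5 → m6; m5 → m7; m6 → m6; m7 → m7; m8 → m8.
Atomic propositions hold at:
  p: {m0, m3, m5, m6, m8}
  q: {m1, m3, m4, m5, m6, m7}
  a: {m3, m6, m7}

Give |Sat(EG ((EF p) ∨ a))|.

8

EF p: least fixpoint, start Z0 = {m0, m3, m5, m6, m8}, add states with some successor in Z. Z1 = {m0, m2, m3, m4, m5, m6, m8}; fixed.
Sat(EF p) = {m0, m2, m3, m4, m5, m6, m8}
Sat((EF p) ∨ a) = {m0, m2, m3, m4, m5, m6, m7, m8}
EG ((EF p) ∨ a): greatest fixpoint, start Z0 = {m0, m2, m3, m4, m5, m6, m7, m8}, keep only states in Sat with some successor in Z. Already a fixed point.
Sat(EG ((EF p) ∨ a)) = {m0, m2, m3, m4, m5, m6, m7, m8}
|Sat(EG ((EF p) ∨ a))| = |{m0, m2, m3, m4, m5, m6, m7, m8}| = 8.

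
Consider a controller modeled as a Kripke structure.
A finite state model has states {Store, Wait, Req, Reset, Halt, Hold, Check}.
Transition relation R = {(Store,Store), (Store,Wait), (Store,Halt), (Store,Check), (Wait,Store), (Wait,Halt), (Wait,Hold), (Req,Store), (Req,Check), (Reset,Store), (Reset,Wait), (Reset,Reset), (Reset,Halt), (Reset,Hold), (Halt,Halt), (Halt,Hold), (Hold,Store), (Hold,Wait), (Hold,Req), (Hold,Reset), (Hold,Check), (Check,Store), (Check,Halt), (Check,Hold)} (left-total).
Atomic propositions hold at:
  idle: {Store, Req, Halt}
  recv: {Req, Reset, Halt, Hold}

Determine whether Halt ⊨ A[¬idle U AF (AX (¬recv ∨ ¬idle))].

No

Sat(¬idle) = {Wait, Reset, Hold, Check}
Sat(¬recv) = {Store, Wait, Check}
Sat(¬recv ∨ ¬idle) = {Store, Wait, Reset, Hold, Check}
Sat(AX (¬recv ∨ ¬idle)) = {s : every successor in {Store, Wait, Reset, Hold, Check}} = {Req}
AF (AX (¬recv ∨ ¬idle)): least fixpoint, start Z0 = {Req}, add states with every successor in Z. Already a fixed point.
Sat(AF (AX (¬recv ∨ ¬idle))) = {Req}
A[¬idle U AF (AX (¬recv ∨ ¬idle))]: least fixpoint, start Z0 = Sat(AF (AX (¬recv ∨ ¬idle))) = {Req}, add states in Sat(¬idle) with every successor in Z. Already a fixed point.
Sat(A[¬idle U AF (AX (¬recv ∨ ¬idle))]) = {Req}
Halt ∉ Sat(A[¬idle U AF (AX (¬recv ∨ ¬idle))]) = {Req}, so the formula does not hold at Halt.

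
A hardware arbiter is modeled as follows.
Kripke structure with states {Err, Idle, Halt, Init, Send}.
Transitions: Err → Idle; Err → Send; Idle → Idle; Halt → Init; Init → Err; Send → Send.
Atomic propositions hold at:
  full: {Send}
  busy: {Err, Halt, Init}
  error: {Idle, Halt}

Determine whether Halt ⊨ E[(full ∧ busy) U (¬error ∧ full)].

No

Sat(full ∧ busy) = ∅
Sat(¬error) = {Err, Init, Send}
Sat(¬error ∧ full) = {Send}
E[(full ∧ busy) U (¬error ∧ full)]: least fixpoint, start Z0 = Sat((¬error ∧ full)) = {Send}, add states in Sat(full ∧ busy) with some successor in Z. Already a fixed point.
Sat(E[(full ∧ busy) U (¬error ∧ full)]) = {Send}
Halt ∉ Sat(E[(full ∧ busy) U (¬error ∧ full)]) = {Send}, so the formula does not hold at Halt.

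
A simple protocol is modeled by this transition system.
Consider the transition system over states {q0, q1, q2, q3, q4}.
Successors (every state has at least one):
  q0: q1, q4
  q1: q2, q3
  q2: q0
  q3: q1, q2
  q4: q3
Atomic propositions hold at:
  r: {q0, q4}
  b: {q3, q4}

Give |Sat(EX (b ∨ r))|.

Sat(b ∨ r) = {q0, q3, q4}
Sat(EX (b ∨ r)) = {s : some successor in {q0, q3, q4}} = {q0, q1, q2, q4}
|Sat(EX (b ∨ r))| = |{q0, q1, q2, q4}| = 4.

4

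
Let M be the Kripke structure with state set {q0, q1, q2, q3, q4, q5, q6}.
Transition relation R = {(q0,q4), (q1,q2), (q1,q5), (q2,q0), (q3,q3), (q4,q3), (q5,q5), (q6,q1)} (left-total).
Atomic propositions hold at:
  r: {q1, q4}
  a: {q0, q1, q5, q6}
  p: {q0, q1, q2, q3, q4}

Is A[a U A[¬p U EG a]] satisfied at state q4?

Sat(¬p) = {q5, q6}
EG a: greatest fixpoint, start Z0 = {q0, q1, q5, q6}, keep only states in Sat with some successor in Z. Z1 = {q1, q5, q6}; fixed.
Sat(EG a) = {q1, q5, q6}
A[¬p U EG a]: least fixpoint, start Z0 = Sat(EG a) = {q1, q5, q6}, add states in Sat(¬p) with every successor in Z. Already a fixed point.
Sat(A[¬p U EG a]) = {q1, q5, q6}
A[a U A[¬p U EG a]]: least fixpoint, start Z0 = Sat(A[¬p U EG a]) = {q1, q5, q6}, add states in Sat(a) with every successor in Z. Already a fixed point.
Sat(A[a U A[¬p U EG a]]) = {q1, q5, q6}
q4 ∉ Sat(A[a U A[¬p U EG a]]) = {q1, q5, q6}, so the formula does not hold at q4.

No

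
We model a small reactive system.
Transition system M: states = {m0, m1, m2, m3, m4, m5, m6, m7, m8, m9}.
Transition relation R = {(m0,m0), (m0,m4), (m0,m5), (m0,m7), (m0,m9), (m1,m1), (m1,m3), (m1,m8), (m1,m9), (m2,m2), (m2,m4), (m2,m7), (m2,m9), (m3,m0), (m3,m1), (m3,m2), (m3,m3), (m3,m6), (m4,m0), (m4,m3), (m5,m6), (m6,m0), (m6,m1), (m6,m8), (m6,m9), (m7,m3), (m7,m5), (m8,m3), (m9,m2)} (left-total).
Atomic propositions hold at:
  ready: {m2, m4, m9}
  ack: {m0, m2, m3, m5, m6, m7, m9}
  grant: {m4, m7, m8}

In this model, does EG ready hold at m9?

EG ready: greatest fixpoint, start Z0 = {m2, m4, m9}, keep only states in Sat with some successor in Z. Z1 = {m2, m9}; fixed.
Sat(EG ready) = {m2, m9}
m9 ∈ Sat(EG ready) = {m2, m9}, so the formula holds at m9.

Yes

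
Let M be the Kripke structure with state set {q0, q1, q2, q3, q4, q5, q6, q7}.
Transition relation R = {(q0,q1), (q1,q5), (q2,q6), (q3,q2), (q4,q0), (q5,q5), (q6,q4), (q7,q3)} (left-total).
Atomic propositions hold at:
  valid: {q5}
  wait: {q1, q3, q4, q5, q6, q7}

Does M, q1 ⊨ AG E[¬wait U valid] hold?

Sat(¬wait) = {q0, q2}
E[¬wait U valid]: least fixpoint, start Z0 = Sat(valid) = {q5}, add states in Sat(¬wait) with some successor in Z. Already a fixed point.
Sat(E[¬wait U valid]) = {q5}
AG E[¬wait U valid]: greatest fixpoint, start Z0 = {q5}, keep only states in Sat with every successor in Z. Already a fixed point.
Sat(AG E[¬wait U valid]) = {q5}
q1 ∉ Sat(AG E[¬wait U valid]) = {q5}, so the formula does not hold at q1.

No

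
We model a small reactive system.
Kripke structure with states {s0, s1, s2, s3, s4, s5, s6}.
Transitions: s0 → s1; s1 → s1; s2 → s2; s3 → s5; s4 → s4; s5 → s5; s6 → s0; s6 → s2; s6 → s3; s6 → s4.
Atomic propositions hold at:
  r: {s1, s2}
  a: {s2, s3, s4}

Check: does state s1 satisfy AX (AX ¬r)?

No

Sat(¬r) = {s0, s3, s4, s5, s6}
Sat(AX ¬r) = {s : every successor in {s0, s3, s4, s5, s6}} = {s3, s4, s5}
Sat(AX (AX ¬r)) = {s : every successor in {s3, s4, s5}} = {s3, s4, s5}
s1 ∉ Sat(AX (AX ¬r)) = {s3, s4, s5}, so the formula does not hold at s1.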